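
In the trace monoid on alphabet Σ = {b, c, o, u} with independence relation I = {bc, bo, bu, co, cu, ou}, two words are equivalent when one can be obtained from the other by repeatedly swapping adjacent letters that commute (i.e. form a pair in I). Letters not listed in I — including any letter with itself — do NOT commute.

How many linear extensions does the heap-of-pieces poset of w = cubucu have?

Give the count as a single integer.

0(c) covers ∅
1(u) covers ∅
2(b) covers ∅
3(u) covers 1:u
4(c) covers 0:c
5(u) covers 3:u
floor of heap: 0:c, 1:u, 2:b
completions by unplaced set U, small U first (add the entries for U minus each lowest piece of U):
  |U|=1: {2}:1  {4}:1  {5}:1
  |U|=2: {0,4}:1  {2,4}:2  {2,5}:2  {3,5}:1  {4,5}:2
  |U|=3: {0,2,4}:3  {0,4,5}:3  {1,3,5}:1  {2,3,5}:3  {2,4,5}:6  {3,4,5}:3
  |U|=4: {0,2,4,5}:12  {0,3,4,5}:6  {1,2,3,5}:4  {1,3,4,5}:4  {2,3,4,5}:12
  start at 0(c): 20
  start at 1(u): 30
  start at 2(b): 10
sum over floor = 60

60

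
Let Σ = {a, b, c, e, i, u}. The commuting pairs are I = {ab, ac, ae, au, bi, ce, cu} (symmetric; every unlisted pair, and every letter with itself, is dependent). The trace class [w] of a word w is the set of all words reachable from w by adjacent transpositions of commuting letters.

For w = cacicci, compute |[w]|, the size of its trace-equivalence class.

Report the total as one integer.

drop 0:c onto floor
drop 1:a onto floor
drop 2:c onto {0:c}
drop 3:i onto {1:a, 2:c}
drop 4:c onto {3:i}
drop 5:c onto {4:c}
drop 6:i onto {5:c}
ground layer = {0:c, 1:a}
drop-orders for the pieces not yet dropped (sum over which currently-grounded one goes next):
  1 to go: {6} 1
  2 to go: {5,6} 1
  3 to go: {4,5,6} 1
  4 to go: {3,4,5,6} 1
  5 to go: {1,3,4,5,6} 1  {2,3,4,5,6} 1
  if 0:c drops first: 2 orders
  if 1:a drops first: 1 orders
heap linearizations: 3

3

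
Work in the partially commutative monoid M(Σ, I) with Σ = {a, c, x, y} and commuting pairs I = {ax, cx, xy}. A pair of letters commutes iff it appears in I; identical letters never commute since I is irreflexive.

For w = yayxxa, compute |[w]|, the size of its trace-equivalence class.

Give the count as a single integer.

15

#0=y has no predecessor
#1=a depends on [0:y]
#2=y depends on [1:a]
#3=x has no predecessor
#4=x depends on [3:x]
#5=a depends on [2:y]
sources: [0:y, 3:x]
N(rest) = Σ N(rest − s) over sources s of rest; N(one piece) = 1:
  size 1 → [4]=1  [5]=1
  size 2 → [2,5]=1  [3,4]=1  [4,5]=2
  size 3 → [1,2,5]=1  [2,4,5]=3  [3,4,5]=3
  size 4 → [0,1,2,5]=1  [1,2,4,5]=4  [2,3,4,5]=6
  first=0(y) contributes 10
  first=3(x) contributes 5
|[w]| = 15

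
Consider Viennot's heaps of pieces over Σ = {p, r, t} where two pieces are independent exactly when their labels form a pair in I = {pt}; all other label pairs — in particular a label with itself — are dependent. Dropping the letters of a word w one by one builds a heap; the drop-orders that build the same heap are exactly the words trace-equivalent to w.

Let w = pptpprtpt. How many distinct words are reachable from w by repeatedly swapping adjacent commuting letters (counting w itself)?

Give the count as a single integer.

15

drop 0:p onto floor
drop 1:p onto {0:p}
drop 2:t onto floor
drop 3:p onto {1:p}
drop 4:p onto {3:p}
drop 5:r onto {2:t, 4:p}
drop 6:t onto {5:r}
drop 7:p onto {5:r}
drop 8:t onto {6:t}
ground layer = {0:p, 2:t}
drop-orders for the pieces not yet dropped (sum over which currently-grounded one goes next):
  1 to go: {7} 1  {8} 1
  2 to go: {6,8} 1  {7,8} 2
  3 to go: {6,7,8} 3
  4 to go: {5,6,7,8} 3
  5 to go: {2,5,6,7,8} 3  {4,5,6,7,8} 3
  6 to go: {2,4,5,6,7,8} 6  {3,4,5,6,7,8} 3
  7 to go: {1,3,4,5,6,7,8} 3  {2,3,4,5,6,7,8} 9
  if 0:p drops first: 12 orders
  if 2:t drops first: 3 orders
heap linearizations: 15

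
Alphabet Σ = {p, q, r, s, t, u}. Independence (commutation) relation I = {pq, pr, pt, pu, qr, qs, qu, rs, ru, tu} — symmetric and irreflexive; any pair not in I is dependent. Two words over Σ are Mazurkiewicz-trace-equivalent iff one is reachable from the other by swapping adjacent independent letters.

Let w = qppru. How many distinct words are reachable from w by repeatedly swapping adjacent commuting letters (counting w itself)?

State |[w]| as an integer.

60

#0=q has no predecessor
#1=p has no predecessor
#2=p depends on [1:p]
#3=r has no predecessor
#4=u has no predecessor
sources: [0:q, 1:p, 3:r, 4:u]
N(rest) = Σ N(rest − s) over sources s of rest; N(one piece) = 1:
  size 1 → [0]=1  [2]=1  [3]=1  [4]=1
  size 2 → [0,2]=2  [0,3]=2  [0,4]=2  [1,2]=1  [2,3]=2  [2,4]=2  [3,4]=2
  size 3 → [0,1,2]=3  [0,2,3]=6  [0,2,4]=6  [0,3,4]=6  [1,2,3]=3  [1,2,4]=3  [2,3,4]=6
  first=0(q) contributes 12
  first=1(p) contributes 24
  first=3(r) contributes 12
  first=4(u) contributes 12
|[w]| = 60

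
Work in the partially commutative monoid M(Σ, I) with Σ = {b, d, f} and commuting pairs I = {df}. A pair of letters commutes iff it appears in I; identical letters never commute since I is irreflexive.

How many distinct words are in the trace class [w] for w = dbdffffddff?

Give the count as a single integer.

84

0(d) covers ∅
1(b) covers 0:d
2(d) covers 1:b
3(f) covers 1:b
4(f) covers 3:f
5(f) covers 4:f
6(f) covers 5:f
7(d) covers 2:d
8(d) covers 7:d
9(f) covers 6:f
10(f) covers 9:f
floor of heap: 0:d
completions by unplaced set U, small U first (add the entries for U minus each lowest piece of U):
  |U|=1: {8}:1  {10}:1
  |U|=2: {7,8}:1  {8,10}:2  {9,10}:1
  |U|=3: {2,7,8}:1  {6,9,10}:1  {7,8,10}:3  {8,9,10}:3
  |U|=4: {2,7,8,10}:4  {5,6,9,10}:1  {6,8,9,10}:4  {7,8,9,10}:6
  |U|=5: {2,7,8,9,10}:10  {4,5,6,9,10}:1  {5,6,8,9,10}:5  {6,7,8,9,10}:10
  |U|=6: {2,6,7,8,9,10}:20  {3,4,5,6,9,10}:1  {4,5,6,8,9,10}:6  {5,6,7,8,9,10}:15
  |U|=7: {2,5,6,7,8,9,10}:35  {3,4,5,6,8,9,10}:7  {4,5,6,7,8,9,10}:21
  |U|=8: {2,4,5,6,7,8,9,10}:56  {3,4,5,6,7,8,9,10}:28
  |U|=9: {2,3,4,5,6,7,8,9,10}:84
  start at 0(d): 84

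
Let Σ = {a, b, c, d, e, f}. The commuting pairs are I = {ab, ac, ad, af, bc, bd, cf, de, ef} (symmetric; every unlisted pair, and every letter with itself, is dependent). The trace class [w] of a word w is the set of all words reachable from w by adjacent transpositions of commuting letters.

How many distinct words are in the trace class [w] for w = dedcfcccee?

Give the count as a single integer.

#0=d has no predecessor
#1=e has no predecessor
#2=d depends on [0:d]
#3=c depends on [1:e, 2:d]
#4=f depends on [2:d]
#5=c depends on [3:c]
#6=c depends on [5:c]
#7=c depends on [6:c]
#8=e depends on [7:c]
#9=e depends on [8:e]
sources: [0:d, 1:e]
N(rest) = Σ N(rest − s) over sources s of rest; N(one piece) = 1:
  size 1 → [4]=1  [9]=1
  size 2 → [4,9]=2  [8,9]=1
  size 3 → [4,8,9]=3  [7,8,9]=1
  size 4 → [4,7,8,9]=4  [6,7,8,9]=1
  size 5 → [4,6,7,8,9]=5  [5,6,7,8,9]=1
  size 6 → [3,5,6,7,8,9]=1  [4,5,6,7,8,9]=6
  size 7 → [1,3,5,6,7,8,9]=1  [3,4,5,6,7,8,9]=7
  size 8 → [1,3,4,5,6,7,8,9]=8  [2,3,4,5,6,7,8,9]=7
  first=0(d) contributes 15
  first=1(e) contributes 7
|[w]| = 22

22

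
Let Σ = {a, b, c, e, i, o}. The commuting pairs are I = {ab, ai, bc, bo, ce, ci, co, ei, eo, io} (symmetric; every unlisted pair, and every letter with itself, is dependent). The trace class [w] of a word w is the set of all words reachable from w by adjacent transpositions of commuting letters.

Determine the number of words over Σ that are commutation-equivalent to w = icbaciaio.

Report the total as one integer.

#0=i has no predecessor
#1=c has no predecessor
#2=b depends on [0:i]
#3=a depends on [1:c]
#4=c depends on [3:a]
#5=i depends on [2:b]
#6=a depends on [4:c]
#7=i depends on [5:i]
#8=o depends on [6:a]
sources: [0:i, 1:c]
N(rest) = Σ N(rest − s) over sources s of rest; N(one piece) = 1:
  size 1 → [7]=1  [8]=1
  size 2 → [5,7]=1  [6,8]=1  [7,8]=2
  size 3 → [2,5,7]=1  [4,6,8]=1  [5,7,8]=3  [6,7,8]=3
  size 4 → [0,2,5,7]=1  [2,5,7,8]=4  [3,4,6,8]=1  [4,6,7,8]=4  [5,6,7,8]=6
  size 5 → [0,2,5,7,8]=5  [1,3,4,6,8]=1  [2,5,6,7,8]=10  [3,4,6,7,8]=5  [4,5,6,7,8]=10
  size 6 → [0,2,5,6,7,8]=15  [1,3,4,6,7,8]=6  [2,4,5,6,7,8]=20  [3,4,5,6,7,8]=15
  size 7 → [0,2,4,5,6,7,8]=35  [1,3,4,5,6,7,8]=21  [2,3,4,5,6,7,8]=35
  first=0(i) contributes 56
  first=1(c) contributes 70
|[w]| = 126

126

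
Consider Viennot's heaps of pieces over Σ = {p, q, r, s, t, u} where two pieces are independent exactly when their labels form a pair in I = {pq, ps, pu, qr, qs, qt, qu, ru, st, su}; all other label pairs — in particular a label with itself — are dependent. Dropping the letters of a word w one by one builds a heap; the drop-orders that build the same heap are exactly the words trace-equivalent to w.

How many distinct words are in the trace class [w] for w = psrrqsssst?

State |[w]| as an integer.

100

piece 0:p — minimal
piece 1:s — minimal
piece 2:r rests on {0:p, 1:s}
piece 3:r rests on {2:r}
piece 4:q — minimal
piece 5:s rests on {3:r}
piece 6:s rests on {5:s}
piece 7:s rests on {6:s}
piece 8:s rests on {7:s}
piece 9:t rests on {3:r}
minimal pieces: {0:p, 1:s, 4:q}
ways to finish when only these pieces remain (= sum over removing one remaining piece with nothing left below it):
  1 left: {4}→1  {8}→1  {9}→1
  2 left: {4,8}→2  {4,9}→2  {7,8}→1  {8,9}→2
  3 left: {4,7,8}→3  {4,8,9}→6  {6,7,8}→1  {7,8,9}→3
  4 left: {4,6,7,8}→4  {4,7,8,9}→12  {5,6,7,8}→1  {6,7,8,9}→4
  5 left: {4,5,6,7,8}→5  {4,6,7,8,9}→20  {5,6,7,8,9}→5
  6 left: {3,5,6,7,8,9}→5  {4,5,6,7,8,9}→30
  7 left: {2,3,5,6,7,8,9}→5  {3,4,5,6,7,8,9}→35
  8 left: {0,2,3,5,6,7,8,9}→5  {1,2,3,5,6,7,8,9}→5  {2,3,4,5,6,7,8,9}→40
  placing 0:p first → 45 extensions
  placing 1:s first → 45 extensions
  placing 4:q first → 10 extensions
total linear extensions = 100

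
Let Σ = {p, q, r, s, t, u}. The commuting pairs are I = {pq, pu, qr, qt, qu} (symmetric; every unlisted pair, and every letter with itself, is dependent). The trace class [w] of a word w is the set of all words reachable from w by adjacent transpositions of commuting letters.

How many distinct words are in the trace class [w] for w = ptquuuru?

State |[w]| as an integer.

piece 0:p — minimal
piece 1:t rests on {0:p}
piece 2:q — minimal
piece 3:u rests on {1:t}
piece 4:u rests on {3:u}
piece 5:u rests on {4:u}
piece 6:r rests on {5:u}
piece 7:u rests on {6:r}
minimal pieces: {0:p, 2:q}
ways to finish when only these pieces remain (= sum over removing one remaining piece with nothing left below it):
  1 left: {2}→1  {7}→1
  2 left: {2,7}→2  {6,7}→1
  3 left: {2,6,7}→3  {5,6,7}→1
  4 left: {2,5,6,7}→4  {4,5,6,7}→1
  5 left: {2,4,5,6,7}→5  {3,4,5,6,7}→1
  6 left: {1,3,4,5,6,7}→1  {2,3,4,5,6,7}→6
  placing 0:p first → 7 extensions
  placing 2:q first → 1 extensions
total linear extensions = 8

8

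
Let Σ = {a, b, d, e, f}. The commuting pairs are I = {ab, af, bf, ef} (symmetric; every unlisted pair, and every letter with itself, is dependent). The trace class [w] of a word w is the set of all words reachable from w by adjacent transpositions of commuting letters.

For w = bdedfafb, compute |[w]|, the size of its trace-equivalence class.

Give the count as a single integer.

0(b) covers ∅
1(d) covers 0:b
2(e) covers 1:d
3(d) covers 2:e
4(f) covers 3:d
5(a) covers 3:d
6(f) covers 4:f
7(b) covers 3:d
floor of heap: 0:b
completions by unplaced set U, small U first (add the entries for U minus each lowest piece of U):
  |U|=1: {5}:1  {6}:1  {7}:1
  |U|=2: {4,6}:1  {5,6}:2  {5,7}:2  {6,7}:2
  |U|=3: {4,5,6}:3  {4,6,7}:3  {5,6,7}:6
  |U|=4: {4,5,6,7}:12
  |U|=5: {3,4,5,6,7}:12
  |U|=6: {2,3,4,5,6,7}:12
  start at 0(b): 12

12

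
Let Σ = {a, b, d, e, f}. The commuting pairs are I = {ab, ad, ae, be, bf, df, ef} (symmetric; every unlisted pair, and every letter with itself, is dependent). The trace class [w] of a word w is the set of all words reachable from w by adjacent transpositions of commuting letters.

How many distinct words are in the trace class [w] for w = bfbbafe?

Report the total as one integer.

140

#0=b has no predecessor
#1=f has no predecessor
#2=b depends on [0:b]
#3=b depends on [2:b]
#4=a depends on [1:f]
#5=f depends on [4:a]
#6=e has no predecessor
sources: [0:b, 1:f, 6:e]
N(rest) = Σ N(rest − s) over sources s of rest; N(one piece) = 1:
  size 1 → [3]=1  [5]=1  [6]=1
  size 2 → [2,3]=1  [3,5]=2  [3,6]=2  [4,5]=1  [5,6]=2
  size 3 → [0,2,3]=1  [1,4,5]=1  [2,3,5]=3  [2,3,6]=3  [3,4,5]=3  [3,5,6]=6  [4,5,6]=3
  size 4 → [0,2,3,5]=4  [0,2,3,6]=4  [1,3,4,5]=4  [1,4,5,6]=4  [2,3,4,5]=6  [2,3,5,6]=12  [3,4,5,6]=12
  size 5 → [0,2,3,4,5]=10  [0,2,3,5,6]=20  [1,2,3,4,5]=10  [1,3,4,5,6]=20  [2,3,4,5,6]=30
  first=0(b) contributes 60
  first=1(f) contributes 60
  first=6(e) contributes 20
|[w]| = 140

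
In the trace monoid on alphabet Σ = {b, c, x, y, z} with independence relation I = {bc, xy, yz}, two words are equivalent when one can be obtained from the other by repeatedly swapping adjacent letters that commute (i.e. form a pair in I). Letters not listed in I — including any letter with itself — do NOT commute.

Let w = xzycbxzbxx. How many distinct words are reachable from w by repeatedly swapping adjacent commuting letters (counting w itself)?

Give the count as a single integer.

6

0(x) covers ∅
1(z) covers 0:x
2(y) covers ∅
3(c) covers 1:z, 2:y
4(b) covers 1:z, 2:y
5(x) covers 3:c, 4:b
6(z) covers 5:x
7(b) covers 6:z
8(x) covers 7:b
9(x) covers 8:x
floor of heap: 0:x, 2:y
completions by unplaced set U, small U first (add the entries for U minus each lowest piece of U):
  |U|=1: {9}:1
  |U|=2: {8,9}:1
  |U|=3: {7,8,9}:1
  |U|=4: {6,7,8,9}:1
  |U|=5: {5,6,7,8,9}:1
  |U|=6: {3,5,6,7,8,9}:1  {4,5,6,7,8,9}:1
  |U|=7: {3,4,5,6,7,8,9}:2
  |U|=8: {1,3,4,5,6,7,8,9}:2  {2,3,4,5,6,7,8,9}:2
  start at 0(x): 4
  start at 2(y): 2
sum over floor = 6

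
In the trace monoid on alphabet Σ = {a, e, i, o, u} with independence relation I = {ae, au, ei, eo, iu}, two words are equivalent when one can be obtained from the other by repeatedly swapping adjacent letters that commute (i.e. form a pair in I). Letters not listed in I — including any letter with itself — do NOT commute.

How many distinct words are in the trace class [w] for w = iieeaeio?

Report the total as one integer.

drop 0:i onto floor
drop 1:i onto {0:i}
drop 2:e onto floor
drop 3:e onto {2:e}
drop 4:a onto {1:i}
drop 5:e onto {3:e}
drop 6:i onto {4:a}
drop 7:o onto {6:i}
ground layer = {0:i, 2:e}
drop-orders for the pieces not yet dropped (sum over which currently-grounded one goes next):
  1 to go: {5} 1  {7} 1
  2 to go: {3,5} 1  {5,7} 2  {6,7} 1
  3 to go: {2,3,5} 1  {3,5,7} 3  {4,6,7} 1  {5,6,7} 3
  4 to go: {1,4,6,7} 1  {2,3,5,7} 4  {3,5,6,7} 6  {4,5,6,7} 4
  5 to go: {0,1,4,6,7} 1  {1,4,5,6,7} 5  {2,3,5,6,7} 10  {3,4,5,6,7} 10
  6 to go: {0,1,4,5,6,7} 6  {1,3,4,5,6,7} 15  {2,3,4,5,6,7} 20
  if 0:i drops first: 35 orders
  if 2:e drops first: 21 orders
heap linearizations: 56

56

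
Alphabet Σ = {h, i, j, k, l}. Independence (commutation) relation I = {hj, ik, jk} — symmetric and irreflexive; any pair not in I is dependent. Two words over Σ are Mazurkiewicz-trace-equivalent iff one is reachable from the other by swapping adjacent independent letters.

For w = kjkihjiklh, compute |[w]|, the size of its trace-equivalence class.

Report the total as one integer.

piece 0:k — minimal
piece 1:j — minimal
piece 2:k rests on {0:k}
piece 3:i rests on {1:j}
piece 4:h rests on {2:k, 3:i}
piece 5:j rests on {3:i}
piece 6:i rests on {4:h, 5:j}
piece 7:k rests on {4:h}
piece 8:l rests on {6:i, 7:k}
piece 9:h rests on {8:l}
minimal pieces: {0:k, 1:j}
ways to finish when only these pieces remain (= sum over removing one remaining piece with nothing left below it):
  1 left: {9}→1
  2 left: {8,9}→1
  3 left: {6,8,9}→1  {7,8,9}→1
  4 left: {5,6,8,9}→1  {6,7,8,9}→2
  5 left: {4,6,7,8,9}→2  {5,6,7,8,9}→3
  6 left: {2,4,6,7,8,9}→2  {4,5,6,7,8,9}→5
  7 left: {0,2,4,6,7,8,9}→2  {2,4,5,6,7,8,9}→7  {3,4,5,6,7,8,9}→5
  8 left: {0,2,4,5,6,7,8,9}→9  {1,3,4,5,6,7,8,9}→5  {2,3,4,5,6,7,8,9}→12
  placing 0:k first → 17 extensions
  placing 1:j first → 21 extensions
total linear extensions = 38

38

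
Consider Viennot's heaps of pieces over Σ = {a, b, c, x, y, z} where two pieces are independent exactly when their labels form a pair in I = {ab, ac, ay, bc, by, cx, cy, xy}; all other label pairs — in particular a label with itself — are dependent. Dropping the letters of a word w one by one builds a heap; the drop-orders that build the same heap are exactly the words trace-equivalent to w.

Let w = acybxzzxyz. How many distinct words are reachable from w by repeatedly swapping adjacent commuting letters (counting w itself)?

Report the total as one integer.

drop 0:a onto floor
drop 1:c onto floor
drop 2:y onto floor
drop 3:b onto floor
drop 4:x onto {0:a, 3:b}
drop 5:z onto {1:c, 2:y, 4:x}
drop 6:z onto {5:z}
drop 7:x onto {6:z}
drop 8:y onto {6:z}
drop 9:z onto {7:x, 8:y}
ground layer = {0:a, 1:c, 2:y, 3:b}
drop-orders for the pieces not yet dropped (sum over which currently-grounded one goes next):
  1 to go: {9} 1
  2 to go: {7,9} 1  {8,9} 1
  3 to go: {7,8,9} 2
  4 to go: {6,7,8,9} 2
  5 to go: {5,6,7,8,9} 2
  6 to go: {1,5,6,7,8,9} 2  {2,5,6,7,8,9} 2  {4,5,6,7,8,9} 2
  7 to go: {0,4,5,6,7,8,9} 2  {1,2,5,6,7,8,9} 4  {1,4,5,6,7,8,9} 4  {2,4,5,6,7,8,9} 4  {3,4,5,6,7,8,9} 2
  8 to go: {0,1,4,5,6,7,8,9} 6  {0,2,4,5,6,7,8,9} 6  {0,3,4,5,6,7,8,9} 4  {1,2,4,5,6,7,8,9} 12  {1,3,4,5,6,7,8,9} 6  {2,3,4,5,6,7,8,9} 6
  if 0:a drops first: 24 orders
  if 1:c drops first: 16 orders
  if 2:y drops first: 16 orders
  if 3:b drops first: 24 orders
heap linearizations: 80

80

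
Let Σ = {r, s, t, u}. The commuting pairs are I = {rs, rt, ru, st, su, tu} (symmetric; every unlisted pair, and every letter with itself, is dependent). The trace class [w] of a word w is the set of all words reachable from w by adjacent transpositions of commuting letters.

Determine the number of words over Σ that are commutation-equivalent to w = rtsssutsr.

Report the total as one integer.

3780

#0=r has no predecessor
#1=t has no predecessor
#2=s has no predecessor
#3=s depends on [2:s]
#4=s depends on [3:s]
#5=u has no predecessor
#6=t depends on [1:t]
#7=s depends on [4:s]
#8=r depends on [0:r]
sources: [0:r, 1:t, 2:s, 5:u]
N(rest) = Σ N(rest − s) over sources s of rest; N(one piece) = 1:
  size 1 → [5]=1  [6]=1  [7]=1  [8]=1
  size 2 → [0,8]=1  [1,6]=1  [4,7]=1  [5,6]=2  [5,7]=2  [5,8]=2  [6,7]=2  [6,8]=2  [7,8]=2
  size 3 → [0,5,8]=3  [0,6,8]=3  [0,7,8]=3  [1,5,6]=3  [1,6,7]=3  [1,6,8]=3  [3,4,7]=1  [4,5,7]=3  [4,6,7]=3  [4,7,8]=3  [5,6,7]=6  [5,6,8]=6  [5,7,8]=6  [6,7,8]=6
  size 4 → [0,1,6,8]=6  [0,4,7,8]=6  [0,5,6,8]=12  [0,5,7,8]=12  [0,6,7,8]=12  [1,4,6,7]=6  [1,5,6,7]=12  [1,5,6,8]=12  [1,6,7,8]=12  [2,3,4,7]=1  [3,4,5,7]=4  [3,4,6,7]=4  [3,4,7,8]=4  [4,5,6,7]=12  [4,5,7,8]=12  [4,6,7,8]=12  [5,6,7,8]=24
  size 5 → [0,1,5,6,8]=30  [0,1,6,7,8]=30  [0,3,4,7,8]=10  [0,4,5,7,8]=30  [0,4,6,7,8]=30  [0,5,6,7,8]=60  [1,3,4,6,7]=10  [1,4,5,6,7]=30  [1,4,6,7,8]=30  [1,5,6,7,8]=60  [2,3,4,5,7]=5  [2,3,4,6,7]=5  [2,3,4,7,8]=5  [3,4,5,6,7]=20  [3,4,5,7,8]=20  [3,4,6,7,8]=20  [4,5,6,7,8]=60
  size 6 → [0,1,4,6,7,8]=90  [0,1,5,6,7,8]=180  [0,2,3,4,7,8]=15  [0,3,4,5,7,8]=60  [0,3,4,6,7,8]=60  [0,4,5,6,7,8]=180  [1,2,3,4,6,7]=15  [1,3,4,5,6,7]=60  [1,3,4,6,7,8]=60  [1,4,5,6,7,8]=180  [2,3,4,5,6,7]=30  [2,3,4,5,7,8]=30  [2,3,4,6,7,8]=30  [3,4,5,6,7,8]=120
  size 7 → [0,1,3,4,6,7,8]=210  [0,1,4,5,6,7,8]=630  [0,2,3,4,5,7,8]=105  [0,2,3,4,6,7,8]=105  [0,3,4,5,6,7,8]=420  [1,2,3,4,5,6,7]=105  [1,2,3,4,6,7,8]=105  [1,3,4,5,6,7,8]=420  [2,3,4,5,6,7,8]=210
  first=0(r) contributes 840
  first=1(t) contributes 840
  first=2(s) contributes 1680
  first=5(u) contributes 420
|[w]| = 3780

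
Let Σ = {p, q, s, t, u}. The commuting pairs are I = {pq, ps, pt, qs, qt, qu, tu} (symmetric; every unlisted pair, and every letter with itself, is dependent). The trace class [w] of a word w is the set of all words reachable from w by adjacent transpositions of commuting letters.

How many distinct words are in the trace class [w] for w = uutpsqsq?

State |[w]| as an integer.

280

piece 0:u — minimal
piece 1:u rests on {0:u}
piece 2:t — minimal
piece 3:p rests on {1:u}
piece 4:s rests on {1:u, 2:t}
piece 5:q — minimal
piece 6:s rests on {4:s}
piece 7:q rests on {5:q}
minimal pieces: {0:u, 2:t, 5:q}
ways to finish when only these pieces remain (= sum over removing one remaining piece with nothing left below it):
  1 left: {3}→1  {6}→1  {7}→1
  2 left: {3,6}→2  {3,7}→2  {4,6}→1  {5,7}→1  {6,7}→2
  3 left: {2,4,6}→1  {3,4,6}→3  {3,5,7}→3  {3,6,7}→6  {4,6,7}→3  {5,6,7}→3
  4 left: {1,3,4,6}→3  {2,3,4,6}→4  {2,4,6,7}→4  {3,4,6,7}→12  {3,5,6,7}→12  {4,5,6,7}→6
  5 left: {0,1,3,4,6}→3  {1,2,3,4,6}→7  {1,3,4,6,7}→15  {2,3,4,6,7}→20  {2,4,5,6,7}→10  {3,4,5,6,7}→30
  6 left: {0,1,2,3,4,6}→10  {0,1,3,4,6,7}→18  {1,2,3,4,6,7}→42  {1,3,4,5,6,7}→45  {2,3,4,5,6,7}→60
  placing 0:u first → 147 extensions
  placing 2:t first → 63 extensions
  placing 5:q first → 70 extensions
total linear extensions = 280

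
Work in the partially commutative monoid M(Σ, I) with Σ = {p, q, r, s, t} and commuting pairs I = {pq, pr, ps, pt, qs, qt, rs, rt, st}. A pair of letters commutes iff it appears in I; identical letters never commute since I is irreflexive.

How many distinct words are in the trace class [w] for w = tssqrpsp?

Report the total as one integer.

1680

drop 0:t onto floor
drop 1:s onto floor
drop 2:s onto {1:s}
drop 3:q onto floor
drop 4:r onto {3:q}
drop 5:p onto floor
drop 6:s onto {2:s}
drop 7:p onto {5:p}
ground layer = {0:t, 1:s, 3:q, 5:p}
drop-orders for the pieces not yet dropped (sum over which currently-grounded one goes next):
  1 to go: {0} 1  {4} 1  {6} 1  {7} 1
  2 to go: {0,4} 2  {0,6} 2  {0,7} 2  {2,6} 1  {3,4} 1  {4,6} 2  {4,7} 2  {5,7} 1  {6,7} 2
  3 to go: {0,2,6} 3  {0,3,4} 3  {0,4,6} 6  {0,4,7} 6  {0,5,7} 3  {0,6,7} 6  {1,2,6} 1  {2,4,6} 3  {2,6,7} 3  {3,4,6} 3  {3,4,7} 3  {4,5,7} 3  {4,6,7} 6  {5,6,7} 3
  4 to go: {0,1,2,6} 4  {0,2,4,6} 12  {0,2,6,7} 12  {0,3,4,6} 12  {0,3,4,7} 12  {0,4,5,7} 12  {0,4,6,7} 24  {0,5,6,7} 12  {1,2,4,6} 4  {1,2,6,7} 4  {2,3,4,6} 6  {2,4,6,7} 12  {2,5,6,7} 6  {3,4,5,7} 6  {3,4,6,7} 12  {4,5,6,7} 12
  5 to go: {0,1,2,4,6} 20  {0,1,2,6,7} 20  {0,2,3,4,6} 30  {0,2,4,6,7} 60  {0,2,5,6,7} 30  {0,3,4,5,7} 30  {0,3,4,6,7} 60  {0,4,5,6,7} 60  {1,2,3,4,6} 10  {1,2,4,6,7} 20  {1,2,5,6,7} 10  {2,3,4,6,7} 30  {2,4,5,6,7} 30  {3,4,5,6,7} 30
  6 to go: {0,1,2,3,4,6} 60  {0,1,2,4,6,7} 120  {0,1,2,5,6,7} 60  {0,2,3,4,6,7} 180  {0,2,4,5,6,7} 180  {0,3,4,5,6,7} 180  {1,2,3,4,6,7} 60  {1,2,4,5,6,7} 60  {2,3,4,5,6,7} 90
  if 0:t drops first: 210 orders
  if 1:s drops first: 630 orders
  if 3:q drops first: 420 orders
  if 5:p drops first: 420 orders
heap linearizations: 1680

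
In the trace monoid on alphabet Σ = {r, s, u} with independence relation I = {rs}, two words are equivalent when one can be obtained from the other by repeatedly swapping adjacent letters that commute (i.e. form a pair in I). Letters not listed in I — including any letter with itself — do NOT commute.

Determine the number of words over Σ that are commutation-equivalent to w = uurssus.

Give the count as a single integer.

3

#0=u has no predecessor
#1=u depends on [0:u]
#2=r depends on [1:u]
#3=s depends on [1:u]
#4=s depends on [3:s]
#5=u depends on [2:r, 4:s]
#6=s depends on [5:u]
sources: [0:u]
N(rest) = Σ N(rest − s) over sources s of rest; N(one piece) = 1:
  size 1 → [6]=1
  size 2 → [5,6]=1
  size 3 → [2,5,6]=1  [4,5,6]=1
  size 4 → [2,4,5,6]=2  [3,4,5,6]=1
  size 5 → [2,3,4,5,6]=3
  first=0(u) contributes 3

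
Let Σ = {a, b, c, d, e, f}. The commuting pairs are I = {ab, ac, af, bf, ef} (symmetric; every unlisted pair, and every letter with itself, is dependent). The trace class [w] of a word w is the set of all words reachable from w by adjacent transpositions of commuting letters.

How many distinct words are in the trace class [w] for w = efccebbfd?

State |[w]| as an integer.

8

drop 0:e onto floor
drop 1:f onto floor
drop 2:c onto {0:e, 1:f}
drop 3:c onto {2:c}
drop 4:e onto {3:c}
drop 5:b onto {4:e}
drop 6:b onto {5:b}
drop 7:f onto {3:c}
drop 8:d onto {6:b, 7:f}
ground layer = {0:e, 1:f}
drop-orders for the pieces not yet dropped (sum over which currently-grounded one goes next):
  1 to go: {8} 1
  2 to go: {6,8} 1  {7,8} 1
  3 to go: {5,6,8} 1  {6,7,8} 2
  4 to go: {4,5,6,8} 1  {5,6,7,8} 3
  5 to go: {4,5,6,7,8} 4
  6 to go: {3,4,5,6,7,8} 4
  7 to go: {2,3,4,5,6,7,8} 4
  if 0:e drops first: 4 orders
  if 1:f drops first: 4 orders
heap linearizations: 8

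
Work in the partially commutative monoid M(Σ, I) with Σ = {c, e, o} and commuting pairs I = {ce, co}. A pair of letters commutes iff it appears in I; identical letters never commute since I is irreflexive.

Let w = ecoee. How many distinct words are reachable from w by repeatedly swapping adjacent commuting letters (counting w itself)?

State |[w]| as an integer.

5

piece 0:e — minimal
piece 1:c — minimal
piece 2:o rests on {0:e}
piece 3:e rests on {2:o}
piece 4:e rests on {3:e}
minimal pieces: {0:e, 1:c}
ways to finish when only these pieces remain (= sum over removing one remaining piece with nothing left below it):
  1 left: {1}→1  {4}→1
  2 left: {1,4}→2  {3,4}→1
  3 left: {1,3,4}→3  {2,3,4}→1
  placing 0:e first → 4 extensions
  placing 1:c first → 1 extensions
total linear extensions = 5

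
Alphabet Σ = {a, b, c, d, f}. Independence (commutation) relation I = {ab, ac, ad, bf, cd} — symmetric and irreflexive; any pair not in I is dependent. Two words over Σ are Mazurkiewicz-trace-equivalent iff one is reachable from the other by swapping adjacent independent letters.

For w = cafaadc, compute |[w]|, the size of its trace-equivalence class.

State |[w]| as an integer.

#0=c has no predecessor
#1=a has no predecessor
#2=f depends on [0:c, 1:a]
#3=a depends on [2:f]
#4=a depends on [3:a]
#5=d depends on [2:f]
#6=c depends on [2:f]
sources: [0:c, 1:a]
N(rest) = Σ N(rest − s) over sources s of rest; N(one piece) = 1:
  size 1 → [4]=1  [5]=1  [6]=1
  size 2 → [3,4]=1  [4,5]=2  [4,6]=2  [5,6]=2
  size 3 → [3,4,5]=3  [3,4,6]=3  [4,5,6]=6
  size 4 → [3,4,5,6]=12
  size 5 → [2,3,4,5,6]=12
  first=0(c) contributes 12
  first=1(a) contributes 12
|[w]| = 24

24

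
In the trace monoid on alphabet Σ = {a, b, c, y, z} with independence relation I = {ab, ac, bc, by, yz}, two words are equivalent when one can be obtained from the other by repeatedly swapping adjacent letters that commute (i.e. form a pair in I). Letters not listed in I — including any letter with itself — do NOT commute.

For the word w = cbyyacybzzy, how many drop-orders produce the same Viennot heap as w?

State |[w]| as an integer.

0(c) covers ∅
1(b) covers ∅
2(y) covers 0:c
3(y) covers 2:y
4(a) covers 3:y
5(c) covers 3:y
6(y) covers 4:a, 5:c
7(b) covers 1:b
8(z) covers 4:a, 5:c, 7:b
9(z) covers 8:z
10(y) covers 6:y
floor of heap: 0:c, 1:b
completions by unplaced set U, small U first (add the entries for U minus each lowest piece of U):
  |U|=1: {9}:1  {10}:1
  |U|=2: {6,10}:1  {8,9}:1  {9,10}:2
  |U|=3: {6,9,10}:3  {7,8,9}:1  {8,9,10}:3
  |U|=4: {1,7,8,9}:1  {6,8,9,10}:6  {7,8,9,10}:4
  |U|=5: {1,7,8,9,10}:5  {4,6,8,9,10}:6  {5,6,8,9,10}:6  {6,7,8,9,10}:10
  |U|=6: {1,6,7,8,9,10}:15  {4,5,6,8,9,10}:12  {4,6,7,8,9,10}:16  {5,6,7,8,9,10}:16
  |U|=7: {1,4,6,7,8,9,10}:31  {1,5,6,7,8,9,10}:31  {3,4,5,6,8,9,10}:12  {4,5,6,7,8,9,10}:44
  |U|=8: {1,4,5,6,7,8,9,10}:106  {2,3,4,5,6,8,9,10}:12  {3,4,5,6,7,8,9,10}:56
  |U|=9: {0,2,3,4,5,6,8,9,10}:12  {1,3,4,5,6,7,8,9,10}:162  {2,3,4,5,6,7,8,9,10}:68
  start at 0(c): 230
  start at 1(b): 80
sum over floor = 310

310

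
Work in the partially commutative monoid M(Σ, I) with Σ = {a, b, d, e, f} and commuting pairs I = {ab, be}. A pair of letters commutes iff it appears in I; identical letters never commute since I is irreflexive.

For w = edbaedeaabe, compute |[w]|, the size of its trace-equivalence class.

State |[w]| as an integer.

#0=e has no predecessor
#1=d depends on [0:e]
#2=b depends on [1:d]
#3=a depends on [1:d]
#4=e depends on [3:a]
#5=d depends on [2:b, 4:e]
#6=e depends on [5:d]
#7=a depends on [6:e]
#8=a depends on [7:a]
#9=b depends on [5:d]
#10=e depends on [8:a]
sources: [0:e]
N(rest) = Σ N(rest − s) over sources s of rest; N(one piece) = 1:
  size 1 → [9]=1  [10]=1
  size 2 → [8,10]=1  [9,10]=2
  size 3 → [7,8,10]=1  [8,9,10]=3
  size 4 → [6,7,8,10]=1  [7,8,9,10]=4
  size 5 → [6,7,8,9,10]=5
  size 6 → [5,6,7,8,9,10]=5
  size 7 → [2,5,6,7,8,9,10]=5  [4,5,6,7,8,9,10]=5
  size 8 → [2,4,5,6,7,8,9,10]=10  [3,4,5,6,7,8,9,10]=5
  size 9 → [2,3,4,5,6,7,8,9,10]=15
  first=0(e) contributes 15

15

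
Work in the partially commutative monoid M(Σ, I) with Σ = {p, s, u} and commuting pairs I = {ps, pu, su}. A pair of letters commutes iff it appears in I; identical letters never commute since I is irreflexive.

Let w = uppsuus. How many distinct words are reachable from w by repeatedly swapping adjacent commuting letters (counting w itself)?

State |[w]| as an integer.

piece 0:u — minimal
piece 1:p — minimal
piece 2:p rests on {1:p}
piece 3:s — minimal
piece 4:u rests on {0:u}
piece 5:u rests on {4:u}
piece 6:s rests on {3:s}
minimal pieces: {0:u, 1:p, 3:s}
ways to finish when only these pieces remain (= sum over removing one remaining piece with nothing left below it):
  1 left: {2}→1  {5}→1  {6}→1
  2 left: {1,2}→1  {2,5}→2  {2,6}→2  {3,6}→1  {4,5}→1  {5,6}→2
  3 left: {0,4,5}→1  {1,2,5}→3  {1,2,6}→3  {2,3,6}→3  {2,4,5}→3  {2,5,6}→6  {3,5,6}→3  {4,5,6}→3
  4 left: {0,2,4,5}→4  {0,4,5,6}→4  {1,2,3,6}→6  {1,2,4,5}→6  {1,2,5,6}→12  {2,3,5,6}→12  {2,4,5,6}→12  {3,4,5,6}→6
  5 left: {0,1,2,4,5}→10  {0,2,4,5,6}→20  {0,3,4,5,6}→10  {1,2,3,5,6}→30  {1,2,4,5,6}→30  {2,3,4,5,6}→30
  placing 0:u first → 90 extensions
  placing 1:p first → 60 extensions
  placing 3:s first → 60 extensions
total linear extensions = 210

210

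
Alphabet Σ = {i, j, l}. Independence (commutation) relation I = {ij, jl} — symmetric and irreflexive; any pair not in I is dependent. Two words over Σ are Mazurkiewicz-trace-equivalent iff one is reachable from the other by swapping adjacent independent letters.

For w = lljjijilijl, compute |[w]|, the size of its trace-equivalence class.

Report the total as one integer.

330

piece 0:l — minimal
piece 1:l rests on {0:l}
piece 2:j — minimal
piece 3:j rests on {2:j}
piece 4:i rests on {1:l}
piece 5:j rests on {3:j}
piece 6:i rests on {4:i}
piece 7:l rests on {6:i}
piece 8:i rests on {7:l}
piece 9:j rests on {5:j}
piece 10:l rests on {8:i}
minimal pieces: {0:l, 2:j}
ways to finish when only these pieces remain (= sum over removing one remaining piece with nothing left below it):
  1 left: {9}→1  {10}→1
  2 left: {5,9}→1  {8,10}→1  {9,10}→2
  3 left: {3,5,9}→1  {5,9,10}→3  {7,8,10}→1  {8,9,10}→3
  4 left: {2,3,5,9}→1  {3,5,9,10}→4  {5,8,9,10}→6  {6,7,8,10}→1  {7,8,9,10}→4
  5 left: {2,3,5,9,10}→5  {3,5,8,9,10}→10  {4,6,7,8,10}→1  {5,7,8,9,10}→10  {6,7,8,9,10}→5
  6 left: {1,4,6,7,8,10}→1  {2,3,5,8,9,10}→15  {3,5,7,8,9,10}→20  {4,6,7,8,9,10}→6  {5,6,7,8,9,10}→15
  7 left: {0,1,4,6,7,8,10}→1  {1,4,6,7,8,9,10}→7  {2,3,5,7,8,9,10}→35  {3,5,6,7,8,9,10}→35  {4,5,6,7,8,9,10}→21
  8 left: {0,1,4,6,7,8,9,10}→8  {1,4,5,6,7,8,9,10}→28  {2,3,5,6,7,8,9,10}→70  {3,4,5,6,7,8,9,10}→56
  9 left: {0,1,4,5,6,7,8,9,10}→36  {1,3,4,5,6,7,8,9,10}→84  {2,3,4,5,6,7,8,9,10}→126
  placing 0:l first → 210 extensions
  placing 2:j first → 120 extensions
total linear extensions = 330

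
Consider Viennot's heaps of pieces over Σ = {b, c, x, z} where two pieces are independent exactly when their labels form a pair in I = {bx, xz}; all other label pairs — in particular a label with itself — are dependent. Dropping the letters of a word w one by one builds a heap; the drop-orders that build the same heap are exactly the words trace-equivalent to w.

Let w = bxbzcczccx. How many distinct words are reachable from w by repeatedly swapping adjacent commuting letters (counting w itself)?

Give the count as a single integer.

4

drop 0:b onto floor
drop 1:x onto floor
drop 2:b onto {0:b}
drop 3:z onto {2:b}
drop 4:c onto {1:x, 3:z}
drop 5:c onto {4:c}
drop 6:z onto {5:c}
drop 7:c onto {6:z}
drop 8:c onto {7:c}
drop 9:x onto {8:c}
ground layer = {0:b, 1:x}
drop-orders for the pieces not yet dropped (sum over which currently-grounded one goes next):
  1 to go: {9} 1
  2 to go: {8,9} 1
  3 to go: {7,8,9} 1
  4 to go: {6,7,8,9} 1
  5 to go: {5,6,7,8,9} 1
  6 to go: {4,5,6,7,8,9} 1
  7 to go: {1,4,5,6,7,8,9} 1  {3,4,5,6,7,8,9} 1
  8 to go: {1,3,4,5,6,7,8,9} 2  {2,3,4,5,6,7,8,9} 1
  if 0:b drops first: 3 orders
  if 1:x drops first: 1 orders
heap linearizations: 4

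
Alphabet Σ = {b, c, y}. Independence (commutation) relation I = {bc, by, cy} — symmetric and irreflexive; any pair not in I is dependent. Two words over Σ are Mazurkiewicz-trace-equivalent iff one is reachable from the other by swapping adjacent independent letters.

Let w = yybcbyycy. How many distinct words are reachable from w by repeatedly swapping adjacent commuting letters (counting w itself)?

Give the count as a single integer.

756

#0=y has no predecessor
#1=y depends on [0:y]
#2=b has no predecessor
#3=c has no predecessor
#4=b depends on [2:b]
#5=y depends on [1:y]
#6=y depends on [5:y]
#7=c depends on [3:c]
#8=y depends on [6:y]
sources: [0:y, 2:b, 3:c]
N(rest) = Σ N(rest − s) over sources s of rest; N(one piece) = 1:
  size 1 → [4]=1  [7]=1  [8]=1
  size 2 → [2,4]=1  [3,7]=1  [4,7]=2  [4,8]=2  [6,8]=1  [7,8]=2
  size 3 → [2,4,7]=3  [2,4,8]=3  [3,4,7]=3  [3,7,8]=3  [4,6,8]=3  [4,7,8]=6  [5,6,8]=1  [6,7,8]=3
  size 4 → [1,5,6,8]=1  [2,3,4,7]=6  [2,4,6,8]=6  [2,4,7,8]=12  [3,4,7,8]=12  [3,6,7,8]=6  [4,5,6,8]=4  [4,6,7,8]=12  [5,6,7,8]=4
  size 5 → [0,1,5,6,8]=1  [1,4,5,6,8]=5  [1,5,6,7,8]=5  [2,3,4,7,8]=30  [2,4,5,6,8]=10  [2,4,6,7,8]=30  [3,4,6,7,8]=30  [3,5,6,7,8]=10  [4,5,6,7,8]=20
  size 6 → [0,1,4,5,6,8]=6  [0,1,5,6,7,8]=6  [1,2,4,5,6,8]=15  [1,3,5,6,7,8]=15  [1,4,5,6,7,8]=30  [2,3,4,6,7,8]=90  [2,4,5,6,7,8]=60  [3,4,5,6,7,8]=60
  size 7 → [0,1,2,4,5,6,8]=21  [0,1,3,5,6,7,8]=21  [0,1,4,5,6,7,8]=42  [1,2,4,5,6,7,8]=105  [1,3,4,5,6,7,8]=105  [2,3,4,5,6,7,8]=210
  first=0(y) contributes 420
  first=2(b) contributes 168
  first=3(c) contributes 168
|[w]| = 756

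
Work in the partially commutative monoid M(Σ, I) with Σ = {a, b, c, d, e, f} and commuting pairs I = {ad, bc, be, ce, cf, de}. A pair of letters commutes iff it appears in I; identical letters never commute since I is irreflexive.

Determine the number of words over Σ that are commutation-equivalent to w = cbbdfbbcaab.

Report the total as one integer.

12

drop 0:c onto floor
drop 1:b onto floor
drop 2:b onto {1:b}
drop 3:d onto {0:c, 2:b}
drop 4:f onto {3:d}
drop 5:b onto {4:f}
drop 6:b onto {5:b}
drop 7:c onto {3:d}
drop 8:a onto {6:b, 7:c}
drop 9:a onto {8:a}
drop 10:b onto {9:a}
ground layer = {0:c, 1:b}
drop-orders for the pieces not yet dropped (sum over which currently-grounded one goes next):
  1 to go: {10} 1
  2 to go: {9,10} 1
  3 to go: {8,9,10} 1
  4 to go: {6,8,9,10} 1  {7,8,9,10} 1
  5 to go: {5,6,8,9,10} 1  {6,7,8,9,10} 2
  6 to go: {4,5,6,8,9,10} 1  {5,6,7,8,9,10} 3
  7 to go: {4,5,6,7,8,9,10} 4
  8 to go: {3,4,5,6,7,8,9,10} 4
  9 to go: {0,3,4,5,6,7,8,9,10} 4  {2,3,4,5,6,7,8,9,10} 4
  if 0:c drops first: 4 orders
  if 1:b drops first: 8 orders
heap linearizations: 12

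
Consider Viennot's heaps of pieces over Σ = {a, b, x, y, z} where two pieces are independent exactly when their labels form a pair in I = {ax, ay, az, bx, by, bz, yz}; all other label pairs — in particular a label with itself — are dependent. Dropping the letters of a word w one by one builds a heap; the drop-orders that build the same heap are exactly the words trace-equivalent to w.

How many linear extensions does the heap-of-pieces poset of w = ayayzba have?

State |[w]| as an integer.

#0=a has no predecessor
#1=y has no predecessor
#2=a depends on [0:a]
#3=y depends on [1:y]
#4=z has no predecessor
#5=b depends on [2:a]
#6=a depends on [5:b]
sources: [0:a, 1:y, 4:z]
N(rest) = Σ N(rest − s) over sources s of rest; N(one piece) = 1:
  size 1 → [3]=1  [4]=1  [6]=1
  size 2 → [1,3]=1  [3,4]=2  [3,6]=2  [4,6]=2  [5,6]=1
  size 3 → [1,3,4]=3  [1,3,6]=3  [2,5,6]=1  [3,4,6]=6  [3,5,6]=3  [4,5,6]=3
  size 4 → [0,2,5,6]=1  [1,3,4,6]=12  [1,3,5,6]=6  [2,3,5,6]=4  [2,4,5,6]=4  [3,4,5,6]=12
  size 5 → [0,2,3,5,6]=5  [0,2,4,5,6]=5  [1,2,3,5,6]=10  [1,3,4,5,6]=30  [2,3,4,5,6]=20
  first=0(a) contributes 60
  first=1(y) contributes 30
  first=4(z) contributes 15
|[w]| = 105

105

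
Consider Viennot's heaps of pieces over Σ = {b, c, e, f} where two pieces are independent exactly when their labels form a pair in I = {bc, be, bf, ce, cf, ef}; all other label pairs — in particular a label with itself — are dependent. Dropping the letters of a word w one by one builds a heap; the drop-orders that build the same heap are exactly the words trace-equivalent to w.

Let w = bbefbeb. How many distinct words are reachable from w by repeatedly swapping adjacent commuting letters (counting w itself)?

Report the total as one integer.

#0=b has no predecessor
#1=b depends on [0:b]
#2=e has no predecessor
#3=f has no predecessor
#4=b depends on [1:b]
#5=e depends on [2:e]
#6=b depends on [4:b]
sources: [0:b, 2:e, 3:f]
N(rest) = Σ N(rest − s) over sources s of rest; N(one piece) = 1:
  size 1 → [3]=1  [5]=1  [6]=1
  size 2 → [2,5]=1  [3,5]=2  [3,6]=2  [4,6]=1  [5,6]=2
  size 3 → [1,4,6]=1  [2,3,5]=3  [2,5,6]=3  [3,4,6]=3  [3,5,6]=6  [4,5,6]=3
  size 4 → [0,1,4,6]=1  [1,3,4,6]=4  [1,4,5,6]=4  [2,3,5,6]=12  [2,4,5,6]=6  [3,4,5,6]=12
  size 5 → [0,1,3,4,6]=5  [0,1,4,5,6]=5  [1,2,4,5,6]=10  [1,3,4,5,6]=20  [2,3,4,5,6]=30
  first=0(b) contributes 60
  first=2(e) contributes 30
  first=3(f) contributes 15
|[w]| = 105

105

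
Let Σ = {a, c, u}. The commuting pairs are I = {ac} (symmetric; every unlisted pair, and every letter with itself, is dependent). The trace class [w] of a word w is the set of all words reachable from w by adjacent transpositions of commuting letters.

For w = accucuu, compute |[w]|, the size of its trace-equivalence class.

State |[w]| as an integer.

0(a) covers ∅
1(c) covers ∅
2(c) covers 1:c
3(u) covers 0:a, 2:c
4(c) covers 3:u
5(u) covers 4:c
6(u) covers 5:u
floor of heap: 0:a, 1:c
completions by unplaced set U, small U first (add the entries for U minus each lowest piece of U):
  |U|=1: {6}:1
  |U|=2: {5,6}:1
  |U|=3: {4,5,6}:1
  |U|=4: {3,4,5,6}:1
  |U|=5: {0,3,4,5,6}:1  {2,3,4,5,6}:1
  start at 0(a): 1
  start at 1(c): 2
sum over floor = 3

3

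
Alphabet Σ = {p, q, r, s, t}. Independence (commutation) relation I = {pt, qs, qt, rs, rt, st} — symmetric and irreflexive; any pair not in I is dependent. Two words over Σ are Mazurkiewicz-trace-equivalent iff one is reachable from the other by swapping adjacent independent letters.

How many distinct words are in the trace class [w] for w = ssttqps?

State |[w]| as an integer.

0(s) covers ∅
1(s) covers 0:s
2(t) covers ∅
3(t) covers 2:t
4(q) covers ∅
5(p) covers 1:s, 4:q
6(s) covers 5:p
floor of heap: 0:s, 2:t, 4:q
completions by unplaced set U, small U first (add the entries for U minus each lowest piece of U):
  |U|=1: {3}:1  {6}:1
  |U|=2: {2,3}:1  {3,6}:2  {5,6}:1
  |U|=3: {1,5,6}:1  {2,3,6}:3  {3,5,6}:3  {4,5,6}:1
  |U|=4: {0,1,5,6}:1  {1,3,5,6}:4  {1,4,5,6}:2  {2,3,5,6}:6  {3,4,5,6}:4
  |U|=5: {0,1,3,5,6}:5  {0,1,4,5,6}:3  {1,2,3,5,6}:10  {1,3,4,5,6}:10  {2,3,4,5,6}:10
  start at 0(s): 30
  start at 2(t): 18
  start at 4(q): 15
sum over floor = 63

63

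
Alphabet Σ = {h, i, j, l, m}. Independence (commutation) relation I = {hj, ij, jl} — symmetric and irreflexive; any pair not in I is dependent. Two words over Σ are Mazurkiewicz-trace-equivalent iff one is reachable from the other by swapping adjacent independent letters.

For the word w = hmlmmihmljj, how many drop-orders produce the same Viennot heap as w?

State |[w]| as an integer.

0(h) covers ∅
1(m) covers 0:h
2(l) covers 1:m
3(m) covers 2:l
4(m) covers 3:m
5(i) covers 4:m
6(h) covers 5:i
7(m) covers 6:h
8(l) covers 7:m
9(j) covers 7:m
10(j) covers 9:j
floor of heap: 0:h
completions by unplaced set U, small U first (add the entries for U minus each lowest piece of U):
  |U|=1: {8}:1  {10}:1
  |U|=2: {8,10}:2  {9,10}:1
  |U|=3: {8,9,10}:3
  |U|=4: {7,8,9,10}:3
  |U|=5: {6,7,8,9,10}:3
  |U|=6: {5,6,7,8,9,10}:3
  |U|=7: {4,5,6,7,8,9,10}:3
  |U|=8: {3,4,5,6,7,8,9,10}:3
  |U|=9: {2,3,4,5,6,7,8,9,10}:3
  start at 0(h): 3

3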